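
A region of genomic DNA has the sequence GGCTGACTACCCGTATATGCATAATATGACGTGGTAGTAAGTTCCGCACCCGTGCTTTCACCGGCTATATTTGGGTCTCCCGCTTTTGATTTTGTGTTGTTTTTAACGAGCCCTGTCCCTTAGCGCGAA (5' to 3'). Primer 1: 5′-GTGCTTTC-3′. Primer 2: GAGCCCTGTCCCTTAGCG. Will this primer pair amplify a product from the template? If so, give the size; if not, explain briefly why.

No product — both primers anneal to the same strand and extend in the same direction.

Primer 1 (GTGCTTTC) matches the top strand at positions 52–59 (3' end points downstream).
Primer 2 (GAGCCCTGTCCCTTAGCG) also matches the top strand directly, at positions 108–125 — its reverse complement CGCTAAGGGACAGGGCTC is not present.
Both primers anneal to the bottom strand with 3' ends pointing the same way, so neither can prime synthesis back toward the other.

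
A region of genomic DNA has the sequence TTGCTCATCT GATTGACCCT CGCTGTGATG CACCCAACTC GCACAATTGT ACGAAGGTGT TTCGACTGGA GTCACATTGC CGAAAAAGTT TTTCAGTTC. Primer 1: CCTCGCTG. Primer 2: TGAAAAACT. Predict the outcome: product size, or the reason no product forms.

Primer 1 (CCTCGCTG) matches the top strand at positions 18–25; it acts as a forward primer.
Primer 2's reverse complement is AGTTTTTCA, matching the top strand at positions 87–95; it acts as a reverse primer.
The 3' ends face each other across positions 18–95, giving a 78 bp product.

Yes — a 78 bp product.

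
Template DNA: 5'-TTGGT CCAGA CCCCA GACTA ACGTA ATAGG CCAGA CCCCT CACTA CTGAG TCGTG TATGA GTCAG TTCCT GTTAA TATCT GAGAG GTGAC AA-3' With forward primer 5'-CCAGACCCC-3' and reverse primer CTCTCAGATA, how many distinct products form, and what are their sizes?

The forward primer CCAGACCCC matches the top strand at positions 6–14, 31–39.
The reverse primer's reverse complement is TATCTGAGAG, matching at positions 76–85.
Each forward site pairs with the reverse site to give a product ending at position 85: sizes 80, 55 bp.

Two products: 80 bp, 55 bp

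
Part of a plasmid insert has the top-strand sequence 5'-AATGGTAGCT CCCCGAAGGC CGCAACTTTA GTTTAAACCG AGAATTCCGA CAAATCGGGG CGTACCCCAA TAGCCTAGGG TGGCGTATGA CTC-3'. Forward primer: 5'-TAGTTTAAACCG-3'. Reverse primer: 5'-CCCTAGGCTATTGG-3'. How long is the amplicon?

Forward primer TAGTTTAAACCG is found on the top strand at positions 29–40.
Reverse complement of the reverse primer: CCAATAGCCTAGGG. This occurs on the top strand at positions 67–80.
Amplicon spans positions 29–80: 52 bp.

52 bp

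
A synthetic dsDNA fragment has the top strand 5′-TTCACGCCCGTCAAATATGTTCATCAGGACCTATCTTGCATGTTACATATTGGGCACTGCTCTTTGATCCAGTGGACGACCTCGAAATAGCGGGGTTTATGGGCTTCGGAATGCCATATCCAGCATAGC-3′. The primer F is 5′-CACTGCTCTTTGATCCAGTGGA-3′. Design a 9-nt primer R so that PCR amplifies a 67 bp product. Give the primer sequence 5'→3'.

The forward primer binds at positions 55–76, so a 67 bp product ends at position 55 + 67 − 1 = 121.
The reverse primer anneals to the top strand over positions 113–121, i.e. to GCCATATCC.
Its sequence written 5'→3' is the reverse complement: GGATATGGC.

5'-GGATATGGC-3'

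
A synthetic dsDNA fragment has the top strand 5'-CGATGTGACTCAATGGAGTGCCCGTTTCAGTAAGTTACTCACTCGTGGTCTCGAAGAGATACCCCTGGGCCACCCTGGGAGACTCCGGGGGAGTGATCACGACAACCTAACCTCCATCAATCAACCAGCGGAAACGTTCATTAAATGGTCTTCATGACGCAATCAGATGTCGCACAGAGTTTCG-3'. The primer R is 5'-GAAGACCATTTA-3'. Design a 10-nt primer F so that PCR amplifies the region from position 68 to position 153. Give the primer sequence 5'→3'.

5'-GGCCACCCTG-3'

The reverse primer's reverse complement TAAATGGTCTTC matches the template at positions 142–153; the product starts at position 68.
The forward primer is identical to the top strand over positions 68–77: GGCCACCCTG.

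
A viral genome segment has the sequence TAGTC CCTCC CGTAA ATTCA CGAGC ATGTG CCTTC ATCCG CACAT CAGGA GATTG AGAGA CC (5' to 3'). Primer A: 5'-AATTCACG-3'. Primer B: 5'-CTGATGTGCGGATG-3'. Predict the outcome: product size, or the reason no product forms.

Primer A (AATTCACG) matches the top strand at positions 15–22; it acts as a forward primer.
Primer B's reverse complement is CATCCGCACATCAG, matching the top strand at positions 35–48; it acts as a reverse primer.
The 3' ends face each other across positions 15–48, giving a 34 bp product.

Yes — a 34 bp product.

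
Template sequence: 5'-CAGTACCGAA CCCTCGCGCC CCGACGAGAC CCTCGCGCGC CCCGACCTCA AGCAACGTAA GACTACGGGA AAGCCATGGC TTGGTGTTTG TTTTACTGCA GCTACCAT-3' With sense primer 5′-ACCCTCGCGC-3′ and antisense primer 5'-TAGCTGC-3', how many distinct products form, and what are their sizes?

The forward primer ACCCTCGCGC matches the top strand at positions 10–19, 29–38.
The reverse primer's reverse complement is GCAGCTA, matching at positions 98–104.
Each forward site pairs with the reverse site to give a product ending at position 104: sizes 95, 76 bp.

Two products: 95 bp, 76 bp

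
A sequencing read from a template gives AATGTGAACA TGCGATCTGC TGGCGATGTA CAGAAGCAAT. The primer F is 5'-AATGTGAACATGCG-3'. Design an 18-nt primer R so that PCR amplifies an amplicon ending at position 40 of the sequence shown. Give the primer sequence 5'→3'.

The forward primer binds at positions 1–14; the product's 3' end on the top strand is position 40.
The reverse primer anneals to the top strand over positions 23–40, i.e. to GCGATGTACAGAAGCAAT.
Its sequence written 5'→3' is the reverse complement: ATTGCTTCTGTACATCGC.

5'-ATTGCTTCTGTACATCGC-3'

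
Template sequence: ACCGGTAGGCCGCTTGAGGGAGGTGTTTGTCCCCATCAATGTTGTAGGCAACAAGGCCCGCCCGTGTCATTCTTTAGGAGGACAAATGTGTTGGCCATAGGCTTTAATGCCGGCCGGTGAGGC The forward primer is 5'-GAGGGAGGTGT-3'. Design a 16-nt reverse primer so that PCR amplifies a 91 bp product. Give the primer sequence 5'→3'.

The forward primer binds at positions 16–26, so a 91 bp product ends at position 16 + 91 − 1 = 106.
The reverse primer anneals to the top strand over positions 91–106, i.e. to TTGGCCATAGGCTTTA.
Its sequence written 5'→3' is the reverse complement: TAAAGCCTATGGCCAA.

5'-TAAAGCCTATGGCCAA-3'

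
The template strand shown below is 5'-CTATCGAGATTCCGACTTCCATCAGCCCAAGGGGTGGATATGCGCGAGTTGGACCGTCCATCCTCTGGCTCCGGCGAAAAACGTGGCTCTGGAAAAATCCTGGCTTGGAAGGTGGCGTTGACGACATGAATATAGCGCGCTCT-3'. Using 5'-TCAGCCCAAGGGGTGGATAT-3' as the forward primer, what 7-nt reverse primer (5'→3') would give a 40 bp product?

The forward primer binds at positions 22–41, so a 40 bp product ends at position 22 + 40 − 1 = 61.
The reverse primer anneals to the top strand over positions 55–61, i.e. to CGTCCAT.
Its sequence written 5'→3' is the reverse complement: ATGGACG.

5'-ATGGACG-3'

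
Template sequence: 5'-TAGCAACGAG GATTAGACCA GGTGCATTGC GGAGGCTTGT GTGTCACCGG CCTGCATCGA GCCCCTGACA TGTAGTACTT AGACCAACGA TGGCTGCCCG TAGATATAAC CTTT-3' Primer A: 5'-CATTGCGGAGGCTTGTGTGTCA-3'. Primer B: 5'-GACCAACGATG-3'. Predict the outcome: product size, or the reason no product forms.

No product — both primers anneal to the same strand and extend in the same direction.

Primer A (CATTGCGGAGGCTTGTGTGTCA) matches the top strand at positions 25–46 (3' end points downstream).
Primer B (GACCAACGATG) also matches the top strand directly, at positions 82–92 — its reverse complement CATCGTTGGTC is not present.
Both primers anneal to the bottom strand with 3' ends pointing the same way, so neither can prime synthesis back toward the other.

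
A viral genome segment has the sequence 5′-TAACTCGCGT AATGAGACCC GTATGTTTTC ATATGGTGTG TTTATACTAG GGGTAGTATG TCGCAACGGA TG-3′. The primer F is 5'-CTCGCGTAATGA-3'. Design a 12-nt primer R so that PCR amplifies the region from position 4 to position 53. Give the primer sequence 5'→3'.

The product's 3' end on the top strand is position 53.
The reverse primer anneals to the top strand over positions 42–53, i.e. to TTATACTAGGGG.
Its sequence written 5'→3' is the reverse complement: CCCCTAGTATAA.

5'-CCCCTAGTATAA-3'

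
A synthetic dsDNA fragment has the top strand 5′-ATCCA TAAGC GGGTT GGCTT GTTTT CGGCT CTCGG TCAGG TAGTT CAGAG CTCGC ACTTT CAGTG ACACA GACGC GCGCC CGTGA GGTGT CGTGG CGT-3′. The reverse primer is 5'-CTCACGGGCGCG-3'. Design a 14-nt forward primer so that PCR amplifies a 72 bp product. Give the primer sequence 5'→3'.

The reverse primer's reverse complement CGCGCCCGTGAG matches the template at positions 75–86, so the product ends at position 86.
A 72 bp product then starts at position 86 − 72 + 1 = 15.
The forward primer is identical to the top strand there: TGGCTTGTTTTCGG.

5'-TGGCTTGTTTTCGG-3'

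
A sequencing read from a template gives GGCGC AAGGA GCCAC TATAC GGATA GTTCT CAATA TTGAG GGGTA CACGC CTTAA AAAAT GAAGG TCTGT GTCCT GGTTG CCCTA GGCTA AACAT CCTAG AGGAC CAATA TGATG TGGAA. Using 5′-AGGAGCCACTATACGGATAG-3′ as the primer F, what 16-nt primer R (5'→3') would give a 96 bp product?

The forward primer binds at positions 7–26, so a 96 bp product ends at position 7 + 96 − 1 = 102.
The reverse primer anneals to the top strand over positions 87–102, i.e. to GCTAAACATCCTAGAG.
Its sequence written 5'→3' is the reverse complement: CTCTAGGATGTTTAGC.

5'-CTCTAGGATGTTTAGC-3'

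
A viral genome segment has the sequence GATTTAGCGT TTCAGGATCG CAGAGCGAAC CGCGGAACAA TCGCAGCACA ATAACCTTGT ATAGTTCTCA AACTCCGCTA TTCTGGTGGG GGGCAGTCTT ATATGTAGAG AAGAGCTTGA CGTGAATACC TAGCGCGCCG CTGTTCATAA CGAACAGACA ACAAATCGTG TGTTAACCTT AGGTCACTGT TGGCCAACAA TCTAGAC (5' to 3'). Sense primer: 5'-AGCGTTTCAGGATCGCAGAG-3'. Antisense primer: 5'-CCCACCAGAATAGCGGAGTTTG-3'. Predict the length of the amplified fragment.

85 bp

The forward primer matches the template at positions 6–25.
Reverse complement of the reverse primer: CAAACTCCGCTATTCTGGTGGG. This occurs on the top strand at positions 69–90.
The product runs from position 6 to position 90, so its length is 90 − 6 + 1 = 85 bp.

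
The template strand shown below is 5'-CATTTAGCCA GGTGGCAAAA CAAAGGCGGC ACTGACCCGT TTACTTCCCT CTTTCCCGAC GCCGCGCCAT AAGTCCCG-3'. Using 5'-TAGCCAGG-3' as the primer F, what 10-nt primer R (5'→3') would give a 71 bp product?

5'-GACTTATGGC-3'

The forward primer binds at positions 5–12, so a 71 bp product ends at position 5 + 71 − 1 = 75.
The reverse primer anneals to the top strand over positions 66–75, i.e. to GCCATAAGTC.
Its sequence written 5'→3' is the reverse complement: GACTTATGGC.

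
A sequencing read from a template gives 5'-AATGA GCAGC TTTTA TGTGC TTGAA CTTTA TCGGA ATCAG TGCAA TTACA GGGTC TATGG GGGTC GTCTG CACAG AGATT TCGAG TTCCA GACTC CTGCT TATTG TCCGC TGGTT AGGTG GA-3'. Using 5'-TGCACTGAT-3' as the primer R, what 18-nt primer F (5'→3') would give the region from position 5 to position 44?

The reverse primer's reverse complement ATCAGTGCA matches the template at positions 36–44; the product starts at position 5.
The forward primer is identical to the top strand over positions 5–22: AGCAGCTTTTATGTGCTT.

5'-AGCAGCTTTTATGTGCTT-3'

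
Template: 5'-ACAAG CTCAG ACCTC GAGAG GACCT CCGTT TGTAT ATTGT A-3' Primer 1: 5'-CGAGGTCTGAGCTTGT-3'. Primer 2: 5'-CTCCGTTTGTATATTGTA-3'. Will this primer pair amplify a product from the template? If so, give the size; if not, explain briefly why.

No product — the primers' 3' ends point away from each other.

Primer 1 (CGAGGTCTGAGCTTGT) has reverse complement ACAAGCTCAGACCTCG, which matches the top strand at positions 1–16; primer 1 anneals to the top strand there with its 3' end pointing upstream toward position 1.
Primer 2 (CTCCGTTTGTATATTGTA) matches the top strand directly at positions 24–41; it anneals to the bottom strand with its 3' end pointing downstream toward position 41.
The 3' ends diverge (primer 1 extends toward position 1, primer 2 toward position 41), so the primers never converge on a shared product.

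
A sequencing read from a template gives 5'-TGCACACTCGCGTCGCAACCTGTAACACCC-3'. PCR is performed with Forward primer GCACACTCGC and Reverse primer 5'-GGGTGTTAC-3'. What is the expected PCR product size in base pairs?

29 bp

Scanning the template, GCACACTCGC occurs at positions 2–11; this primer anneals to the bottom strand there with its 3' end pointing downstream.
The reverse primer's reverse complement is GTAACACCC, which matches the template at positions 22–30.
The product runs from position 2 to position 30, so its length is 30 − 2 + 1 = 29 bp.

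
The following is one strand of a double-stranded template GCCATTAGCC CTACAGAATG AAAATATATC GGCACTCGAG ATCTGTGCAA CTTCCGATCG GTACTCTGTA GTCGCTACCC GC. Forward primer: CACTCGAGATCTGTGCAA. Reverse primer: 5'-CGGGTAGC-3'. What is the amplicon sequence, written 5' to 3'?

5'-CACTCGAGATCTGTGCAACTTCCGATCGGTACTCTGTAGTCGCTACCCG-3'

Scanning the template, CACTCGAGATCTGTGCAA occurs at positions 33–50; this primer anneals to the bottom strand there with its 3' end pointing downstream.
Reverse complement of the reverse primer: GCTACCCG. This occurs on the top strand at positions 74–81.
The product is the template from position 33 through 81 (49 bp).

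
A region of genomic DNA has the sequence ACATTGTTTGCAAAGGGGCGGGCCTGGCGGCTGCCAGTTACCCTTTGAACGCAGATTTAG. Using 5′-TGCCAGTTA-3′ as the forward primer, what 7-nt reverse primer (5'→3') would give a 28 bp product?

The forward primer binds at positions 32–40, so a 28 bp product ends at position 32 + 28 − 1 = 59.
The reverse primer anneals to the top strand over positions 53–59, i.e. to AGATTTA.
Its sequence written 5'→3' is the reverse complement: TAAATCT.

5'-TAAATCT-3'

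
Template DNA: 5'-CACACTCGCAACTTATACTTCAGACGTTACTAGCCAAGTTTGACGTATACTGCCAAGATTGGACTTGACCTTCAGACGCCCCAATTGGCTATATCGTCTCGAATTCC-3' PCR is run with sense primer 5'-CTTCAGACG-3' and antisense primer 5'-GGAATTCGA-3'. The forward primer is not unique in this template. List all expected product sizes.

90 bp, 38 bp

The forward primer CTTCAGACG matches the top strand at positions 18–26, 70–78.
The reverse primer's reverse complement is TCGAATTCC, matching at positions 99–107.
Each forward site pairs with the reverse site to give a product ending at position 107: sizes 90, 38 bp.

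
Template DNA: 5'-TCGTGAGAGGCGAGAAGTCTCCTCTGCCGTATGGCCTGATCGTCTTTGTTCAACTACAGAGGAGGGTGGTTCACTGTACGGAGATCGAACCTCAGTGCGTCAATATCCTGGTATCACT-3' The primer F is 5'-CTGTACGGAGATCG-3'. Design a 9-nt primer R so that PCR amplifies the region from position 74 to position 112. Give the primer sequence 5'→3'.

The product's 3' end on the top strand is position 112.
The reverse primer anneals to the top strand over positions 104–112, i.e. to TATCCTGGT.
Its sequence written 5'→3' is the reverse complement: ACCAGGATA.

5'-ACCAGGATA-3'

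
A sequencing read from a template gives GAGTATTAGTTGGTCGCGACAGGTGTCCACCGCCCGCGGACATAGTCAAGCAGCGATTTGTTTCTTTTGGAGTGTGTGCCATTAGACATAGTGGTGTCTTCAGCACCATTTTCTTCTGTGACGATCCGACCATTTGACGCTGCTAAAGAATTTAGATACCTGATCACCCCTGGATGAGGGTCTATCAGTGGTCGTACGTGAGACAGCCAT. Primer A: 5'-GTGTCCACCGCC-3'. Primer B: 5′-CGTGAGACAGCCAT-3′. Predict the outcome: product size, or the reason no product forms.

Primer A (GTGTCCACCGCC) matches the top strand at positions 23–34 (3' end points downstream).
Primer B (CGTGAGACAGCCAT) also matches the top strand directly, at positions 197–210 — its reverse complement ATGGCTGTCTCACG is not present.
Both primers anneal to the bottom strand with 3' ends pointing the same way, so neither can prime synthesis back toward the other.

No product — both primers anneal to the same strand and extend in the same direction.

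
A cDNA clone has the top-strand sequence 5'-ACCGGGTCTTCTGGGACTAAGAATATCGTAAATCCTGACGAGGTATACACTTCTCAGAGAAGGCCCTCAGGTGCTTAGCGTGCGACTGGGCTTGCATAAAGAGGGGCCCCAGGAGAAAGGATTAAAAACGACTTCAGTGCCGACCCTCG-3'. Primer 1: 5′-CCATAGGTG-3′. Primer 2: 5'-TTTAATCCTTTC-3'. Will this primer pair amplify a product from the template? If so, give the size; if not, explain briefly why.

No product — primer 1 has no binding site in the template.

Primer 1 (CCATAGGTG) does not match the top strand, and its reverse complement CACCTATGG does not match either.
With no annealing site for primer 1, no amplification occurs.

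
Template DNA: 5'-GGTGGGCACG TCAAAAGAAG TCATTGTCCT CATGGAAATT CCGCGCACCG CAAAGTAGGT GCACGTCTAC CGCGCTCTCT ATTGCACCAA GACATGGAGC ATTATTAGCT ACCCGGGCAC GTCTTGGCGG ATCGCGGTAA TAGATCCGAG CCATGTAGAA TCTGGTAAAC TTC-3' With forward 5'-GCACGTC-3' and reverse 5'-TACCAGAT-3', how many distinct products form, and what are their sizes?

Three products: 162 bp, 107 bp, 51 bp

The forward primer GCACGTC matches the top strand at positions 6–12, 61–67, 117–123.
The reverse primer's reverse complement is ATCTGGTA, matching at positions 160–167.
Each forward site pairs with the reverse site to give a product ending at position 167: sizes 162, 107, 51 bp.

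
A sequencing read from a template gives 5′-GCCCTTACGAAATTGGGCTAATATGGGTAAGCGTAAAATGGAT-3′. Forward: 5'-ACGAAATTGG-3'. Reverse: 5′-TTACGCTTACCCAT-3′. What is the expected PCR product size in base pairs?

Scanning the template, ACGAAATTGG occurs at positions 7–16; this primer anneals to the bottom strand there with its 3' end pointing downstream.
The reverse primer's reverse complement is ATGGGTAAGCGTAA, which matches the template at positions 23–36.
The product runs from position 7 to position 36, so its length is 36 − 7 + 1 = 30 bp.

30 bp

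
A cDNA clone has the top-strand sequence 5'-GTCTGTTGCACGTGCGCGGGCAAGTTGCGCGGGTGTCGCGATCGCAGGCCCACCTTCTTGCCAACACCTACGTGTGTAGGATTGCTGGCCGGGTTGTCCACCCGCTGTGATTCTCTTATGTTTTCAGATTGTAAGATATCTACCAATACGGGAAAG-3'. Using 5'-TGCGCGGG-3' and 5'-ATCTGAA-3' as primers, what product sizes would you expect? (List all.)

117 bp, 104 bp

The forward primer TGCGCGGG matches the top strand at positions 13–20, 26–33.
The reverse primer's reverse complement is TTCAGAT, matching at positions 123–129.
Each forward site pairs with the reverse site to give a product ending at position 129: sizes 117, 104 bp.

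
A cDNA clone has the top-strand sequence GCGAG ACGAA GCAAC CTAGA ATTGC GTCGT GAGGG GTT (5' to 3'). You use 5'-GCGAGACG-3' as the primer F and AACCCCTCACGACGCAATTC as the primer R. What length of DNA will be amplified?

Scanning the template, GCGAGACG occurs at positions 1–8; this primer anneals to the bottom strand there with its 3' end pointing downstream.
Taking the reverse complement of AACCCCTCACGACGCAATTC gives GAATTGCGTCGTGAGGGGTT, found at positions 19–38 on the template; the primer anneals here to the top strand with its 3' end pointing upstream.
Product length = (reverse-primer end) − (forward-primer start) + 1 = 38 − 1 + 1 = 38 bp.

38 bp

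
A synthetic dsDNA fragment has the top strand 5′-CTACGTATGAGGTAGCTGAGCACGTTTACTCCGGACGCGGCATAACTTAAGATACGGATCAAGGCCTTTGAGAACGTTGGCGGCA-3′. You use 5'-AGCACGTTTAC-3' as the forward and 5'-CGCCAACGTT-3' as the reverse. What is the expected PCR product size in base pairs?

64 bp

The forward primer matches the template at positions 19–29.
Taking the reverse complement of CGCCAACGTT gives AACGTTGGCG, found at positions 73–82 on the template; the primer anneals here to the top strand with its 3' end pointing upstream.
Amplicon spans positions 19–82: 64 bp.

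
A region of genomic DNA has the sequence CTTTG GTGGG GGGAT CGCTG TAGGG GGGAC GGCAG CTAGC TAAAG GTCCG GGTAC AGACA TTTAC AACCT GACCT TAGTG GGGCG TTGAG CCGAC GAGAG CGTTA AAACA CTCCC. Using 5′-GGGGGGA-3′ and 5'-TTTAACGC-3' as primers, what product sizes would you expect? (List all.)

The forward primer GGGGGGA matches the top strand at positions 8–14, 23–29.
The reverse primer's reverse complement is GCGTTAAA, matching at positions 100–107.
Each forward site pairs with the reverse site to give a product ending at position 107: sizes 100, 85 bp.

100 bp, 85 bp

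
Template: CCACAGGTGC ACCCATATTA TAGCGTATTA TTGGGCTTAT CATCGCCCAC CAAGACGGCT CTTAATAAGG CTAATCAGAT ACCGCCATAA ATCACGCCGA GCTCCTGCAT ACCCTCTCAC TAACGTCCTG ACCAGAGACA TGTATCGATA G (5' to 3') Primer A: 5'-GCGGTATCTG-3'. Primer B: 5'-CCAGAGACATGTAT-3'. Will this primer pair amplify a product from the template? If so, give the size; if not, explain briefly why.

No product — the primers' 3' ends point away from each other.

Primer A (GCGGTATCTG) has reverse complement CAGATACCGC, which matches the top strand at positions 76–85; primer A anneals to the top strand there with its 3' end pointing upstream toward position 76.
Primer B (CCAGAGACATGTAT) matches the top strand directly at positions 132–145; it anneals to the bottom strand with its 3' end pointing downstream toward position 145.
The 3' ends diverge (primer A extends toward position 1, primer B toward position 151), so the primers never converge on a shared product.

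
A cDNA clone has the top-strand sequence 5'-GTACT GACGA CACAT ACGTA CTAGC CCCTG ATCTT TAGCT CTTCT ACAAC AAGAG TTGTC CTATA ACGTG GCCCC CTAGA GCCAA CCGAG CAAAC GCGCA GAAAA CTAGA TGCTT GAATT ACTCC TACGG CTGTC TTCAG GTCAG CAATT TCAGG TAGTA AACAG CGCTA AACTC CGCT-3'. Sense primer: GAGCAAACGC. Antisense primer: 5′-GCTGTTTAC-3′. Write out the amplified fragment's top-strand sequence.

5'-GAGCAAACGCGCAGAAAACTAGATGCTTGAATTACTCCTACGGCTGTCTTCAGGTCAGCAATTTCAGGTAGTAAACAGC-3'

Forward primer GAGCAAACGC is found on the top strand at positions 88–97.
Reverse complement of the reverse primer: GTAAACAGC. This occurs on the top strand at positions 158–166.
The product is the template from position 88 through 166 (79 bp).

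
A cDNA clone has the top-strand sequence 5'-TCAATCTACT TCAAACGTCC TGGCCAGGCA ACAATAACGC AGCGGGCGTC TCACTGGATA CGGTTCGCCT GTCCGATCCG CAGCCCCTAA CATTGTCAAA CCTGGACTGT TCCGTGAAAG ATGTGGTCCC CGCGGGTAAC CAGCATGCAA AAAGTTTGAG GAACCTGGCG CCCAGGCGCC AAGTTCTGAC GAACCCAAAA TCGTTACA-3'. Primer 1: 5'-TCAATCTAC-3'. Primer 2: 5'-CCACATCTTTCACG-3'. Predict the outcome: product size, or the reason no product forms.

Yes — a 126 bp product.

Primer 1 (TCAATCTAC) matches the top strand at positions 1–9; it acts as a forward primer.
Primer 2's reverse complement is CGTGAAAGATGTGG, matching the top strand at positions 113–126; it acts as a reverse primer.
The 3' ends face each other across positions 1–126, giving a 126 bp product.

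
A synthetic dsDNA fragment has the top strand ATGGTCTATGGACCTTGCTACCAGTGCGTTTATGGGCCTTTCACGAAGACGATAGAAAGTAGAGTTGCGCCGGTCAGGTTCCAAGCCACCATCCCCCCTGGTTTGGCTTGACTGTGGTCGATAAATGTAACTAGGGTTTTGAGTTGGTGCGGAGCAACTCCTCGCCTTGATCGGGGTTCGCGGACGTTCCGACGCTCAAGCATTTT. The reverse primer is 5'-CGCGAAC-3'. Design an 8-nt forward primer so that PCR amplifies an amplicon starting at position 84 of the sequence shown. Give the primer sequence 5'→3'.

The reverse primer's reverse complement GTTCGCG matches the template at positions 176–182; the product starts at position 84.
The forward primer is identical to the top strand over positions 84–91: AGCCACCA.

5'-AGCCACCA-3'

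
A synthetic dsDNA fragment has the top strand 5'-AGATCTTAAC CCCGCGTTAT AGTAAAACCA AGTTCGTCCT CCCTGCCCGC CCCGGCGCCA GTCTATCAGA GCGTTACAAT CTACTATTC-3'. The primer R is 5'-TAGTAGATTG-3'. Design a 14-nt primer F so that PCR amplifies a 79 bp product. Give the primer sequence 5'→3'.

The reverse primer's reverse complement CAATCTACTA matches the template at positions 77–86, so the product ends at position 86.
A 79 bp product then starts at position 86 − 79 + 1 = 8.
The forward primer is identical to the top strand there: AACCCCGCGTTATA.

5'-AACCCCGCGTTATA-3'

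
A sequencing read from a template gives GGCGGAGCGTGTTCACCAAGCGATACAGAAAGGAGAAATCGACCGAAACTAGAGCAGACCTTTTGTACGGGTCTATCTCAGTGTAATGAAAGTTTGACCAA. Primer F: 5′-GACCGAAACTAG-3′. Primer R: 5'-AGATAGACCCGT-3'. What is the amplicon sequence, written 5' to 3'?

5'-GACCGAAACTAGAGCAGACCTTTTGTACGGGTCTATCT-3'

The forward primer matches the template at positions 41–52.
Reverse complement of the reverse primer: ACGGGTCTATCT. This occurs on the top strand at positions 67–78.
The product is the template from position 41 through 78 (38 bp).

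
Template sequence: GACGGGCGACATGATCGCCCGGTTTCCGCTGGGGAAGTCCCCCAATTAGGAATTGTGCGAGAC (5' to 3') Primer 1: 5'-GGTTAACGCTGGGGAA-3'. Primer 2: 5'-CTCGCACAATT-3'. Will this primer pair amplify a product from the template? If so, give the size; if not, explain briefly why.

No product — primer 1 has no binding site in the template.

Primer 1 (GGTTAACGCTGGGGAA) does not match the top strand, and its reverse complement TTCCCCAGCGTTAACC does not match either.
With no annealing site for primer 1, no amplification occurs.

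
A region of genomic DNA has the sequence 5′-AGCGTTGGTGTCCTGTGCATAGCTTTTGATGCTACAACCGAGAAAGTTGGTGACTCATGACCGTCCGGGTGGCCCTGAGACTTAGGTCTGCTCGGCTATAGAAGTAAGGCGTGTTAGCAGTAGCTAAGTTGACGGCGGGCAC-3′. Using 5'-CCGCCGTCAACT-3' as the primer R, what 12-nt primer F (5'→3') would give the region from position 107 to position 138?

The reverse primer's reverse complement AGTTGACGGCGG matches the template at positions 127–138; the product starts at position 107.
The forward primer is identical to the top strand over positions 107–118: AGGCGTGTTAGC.

5'-AGGCGTGTTAGC-3'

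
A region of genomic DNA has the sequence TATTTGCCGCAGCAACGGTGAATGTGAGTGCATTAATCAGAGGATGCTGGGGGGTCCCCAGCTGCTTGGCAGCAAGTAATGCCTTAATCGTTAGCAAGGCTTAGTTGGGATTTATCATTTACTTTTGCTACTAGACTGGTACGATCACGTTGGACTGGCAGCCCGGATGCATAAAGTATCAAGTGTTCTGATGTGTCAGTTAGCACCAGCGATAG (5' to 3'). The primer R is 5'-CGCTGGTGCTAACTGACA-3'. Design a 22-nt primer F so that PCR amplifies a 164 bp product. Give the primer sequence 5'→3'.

5'-TGGGGGGTCCCCAGCTGCTTGG-3'

The reverse primer's reverse complement TGTCAGTTAGCACCAGCG matches the template at positions 194–211, so the product ends at position 211.
A 164 bp product then starts at position 211 − 164 + 1 = 48.
The forward primer is identical to the top strand there: TGGGGGGTCCCCAGCTGCTTGG.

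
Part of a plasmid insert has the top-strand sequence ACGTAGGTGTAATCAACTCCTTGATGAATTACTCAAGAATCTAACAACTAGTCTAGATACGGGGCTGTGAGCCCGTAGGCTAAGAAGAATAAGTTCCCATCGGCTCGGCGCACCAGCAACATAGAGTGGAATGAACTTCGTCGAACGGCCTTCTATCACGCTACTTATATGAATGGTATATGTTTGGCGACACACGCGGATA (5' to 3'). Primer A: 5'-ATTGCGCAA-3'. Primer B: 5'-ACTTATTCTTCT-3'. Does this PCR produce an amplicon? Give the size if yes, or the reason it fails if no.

No product — primer A has no binding site in the template.

Primer A (ATTGCGCAA) does not match the top strand, and its reverse complement TTGCGCAAT does not match either.
With no annealing site for primer A, no amplification occurs.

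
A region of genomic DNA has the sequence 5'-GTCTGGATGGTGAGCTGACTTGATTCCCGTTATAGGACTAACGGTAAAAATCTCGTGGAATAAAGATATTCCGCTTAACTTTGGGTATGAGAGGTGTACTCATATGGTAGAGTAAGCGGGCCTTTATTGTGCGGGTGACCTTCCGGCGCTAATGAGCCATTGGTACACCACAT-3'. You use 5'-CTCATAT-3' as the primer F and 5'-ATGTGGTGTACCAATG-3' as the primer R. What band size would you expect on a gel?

75 bp

Scanning the template, CTCATAT occurs at positions 99–105; this primer anneals to the bottom strand there with its 3' end pointing downstream.
The reverse primer's reverse complement is CATTGGTACACCACAT, which matches the template at positions 158–173.
Product length = (reverse-primer end) − (forward-primer start) + 1 = 173 − 99 + 1 = 75 bp.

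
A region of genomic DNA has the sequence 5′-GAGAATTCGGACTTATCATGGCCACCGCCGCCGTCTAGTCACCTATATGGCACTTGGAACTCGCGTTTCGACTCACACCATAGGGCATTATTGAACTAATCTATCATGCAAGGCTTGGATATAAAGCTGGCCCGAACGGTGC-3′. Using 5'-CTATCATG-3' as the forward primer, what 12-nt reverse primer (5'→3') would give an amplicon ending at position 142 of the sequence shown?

The forward primer binds at positions 101–108; the product's 3' end on the top strand is position 142.
The reverse primer anneals to the top strand over positions 131–142, i.e. to CCCGAACGGTGC.
Its sequence written 5'→3' is the reverse complement: GCACCGTTCGGG.

5'-GCACCGTTCGGG-3'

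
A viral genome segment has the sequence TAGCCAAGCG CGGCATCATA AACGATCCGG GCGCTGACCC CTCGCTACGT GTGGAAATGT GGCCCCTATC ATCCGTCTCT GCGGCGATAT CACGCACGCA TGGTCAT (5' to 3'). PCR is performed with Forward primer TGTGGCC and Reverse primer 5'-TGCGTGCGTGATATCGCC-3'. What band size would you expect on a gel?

Scanning the template, TGTGGCC occurs at positions 58–64; this primer anneals to the bottom strand there with its 3' end pointing downstream.
Taking the reverse complement of TGCGTGCGTGATATCGCC gives GGCGATATCACGCACGCA, found at positions 83–100 on the template; the primer anneals here to the top strand with its 3' end pointing upstream.
The product runs from position 58 to position 100, so its length is 100 − 58 + 1 = 43 bp.

43 bp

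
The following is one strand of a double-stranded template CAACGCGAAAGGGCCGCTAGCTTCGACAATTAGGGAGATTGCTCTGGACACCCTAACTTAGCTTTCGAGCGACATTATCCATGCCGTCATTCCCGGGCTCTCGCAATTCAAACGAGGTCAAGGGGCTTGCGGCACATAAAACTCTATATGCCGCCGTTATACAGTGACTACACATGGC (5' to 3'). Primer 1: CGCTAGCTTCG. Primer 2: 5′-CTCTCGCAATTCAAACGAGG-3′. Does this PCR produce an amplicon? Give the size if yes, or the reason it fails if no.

Primer 1 (CGCTAGCTTCG) matches the top strand at positions 15–25 (3' end points downstream).
Primer 2 (CTCTCGCAATTCAAACGAGG) also matches the top strand directly, at positions 98–117 — its reverse complement CCTCGTTTGAATTGCGAGAG is not present.
Both primers anneal to the bottom strand with 3' ends pointing the same way, so neither can prime synthesis back toward the other.

No product — both primers anneal to the same strand and extend in the same direction.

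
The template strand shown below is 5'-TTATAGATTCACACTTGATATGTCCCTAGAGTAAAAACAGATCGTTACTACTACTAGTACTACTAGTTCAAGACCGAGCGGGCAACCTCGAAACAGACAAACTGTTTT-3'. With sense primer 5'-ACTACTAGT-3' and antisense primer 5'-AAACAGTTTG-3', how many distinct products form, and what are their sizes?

The forward primer ACTACTAGT matches the top strand at positions 50–58, 59–67.
The reverse primer's reverse complement is CAAACTGTTT, matching at positions 98–107.
Each forward site pairs with the reverse site to give a product ending at position 107: sizes 58, 49 bp.

Two products: 58 bp, 49 bp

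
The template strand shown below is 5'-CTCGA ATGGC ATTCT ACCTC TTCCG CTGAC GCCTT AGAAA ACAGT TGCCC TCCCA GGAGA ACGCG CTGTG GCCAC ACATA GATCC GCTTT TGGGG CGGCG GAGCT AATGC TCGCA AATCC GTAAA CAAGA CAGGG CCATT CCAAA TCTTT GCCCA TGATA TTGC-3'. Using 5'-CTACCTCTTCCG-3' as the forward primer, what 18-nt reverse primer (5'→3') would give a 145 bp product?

The forward primer binds at positions 14–25, so a 145 bp product ends at position 14 + 145 − 1 = 158.
The reverse primer anneals to the top strand over positions 141–158, i.e. to CCAAATCTTTGCCCATGA.
Its sequence written 5'→3' is the reverse complement: TCATGGGCAAAGATTTGG.

5'-TCATGGGCAAAGATTTGG-3'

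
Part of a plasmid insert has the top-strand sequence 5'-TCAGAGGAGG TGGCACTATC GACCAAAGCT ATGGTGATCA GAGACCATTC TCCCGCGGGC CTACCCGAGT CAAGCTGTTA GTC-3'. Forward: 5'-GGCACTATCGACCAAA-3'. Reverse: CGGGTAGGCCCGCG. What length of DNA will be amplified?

Scanning the template, GGCACTATCGACCAAA occurs at positions 12–27; this primer anneals to the bottom strand there with its 3' end pointing downstream.
Taking the reverse complement of CGGGTAGGCCCGCG gives CGCGGGCCTACCCG, found at positions 54–67 on the template; the primer anneals here to the top strand with its 3' end pointing upstream.
Amplicon spans positions 12–67: 56 bp.

56 bp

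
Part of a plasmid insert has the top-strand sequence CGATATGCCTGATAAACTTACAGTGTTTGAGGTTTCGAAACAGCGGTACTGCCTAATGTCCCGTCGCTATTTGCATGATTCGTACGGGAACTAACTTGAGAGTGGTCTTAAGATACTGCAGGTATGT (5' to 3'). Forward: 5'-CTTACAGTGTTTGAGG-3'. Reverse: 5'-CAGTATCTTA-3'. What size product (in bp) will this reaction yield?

The forward primer matches the template at positions 17–32.
Reverse complement of the reverse primer: TAAGATACTG. This occurs on the top strand at positions 109–118.
Product length = (reverse-primer end) − (forward-primer start) + 1 = 118 − 17 + 1 = 102 bp.

102 bp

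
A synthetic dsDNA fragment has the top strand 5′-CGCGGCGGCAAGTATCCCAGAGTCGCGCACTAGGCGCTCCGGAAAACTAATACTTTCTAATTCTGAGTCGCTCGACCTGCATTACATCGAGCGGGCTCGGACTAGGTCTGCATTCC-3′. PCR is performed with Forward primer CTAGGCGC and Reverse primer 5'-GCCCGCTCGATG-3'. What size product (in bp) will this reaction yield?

67 bp

Forward primer CTAGGCGC is found on the top strand at positions 30–37.
The reverse primer's reverse complement is CATCGAGCGGGC, which matches the template at positions 85–96.
The product runs from position 30 to position 96, so its length is 96 − 30 + 1 = 67 bp.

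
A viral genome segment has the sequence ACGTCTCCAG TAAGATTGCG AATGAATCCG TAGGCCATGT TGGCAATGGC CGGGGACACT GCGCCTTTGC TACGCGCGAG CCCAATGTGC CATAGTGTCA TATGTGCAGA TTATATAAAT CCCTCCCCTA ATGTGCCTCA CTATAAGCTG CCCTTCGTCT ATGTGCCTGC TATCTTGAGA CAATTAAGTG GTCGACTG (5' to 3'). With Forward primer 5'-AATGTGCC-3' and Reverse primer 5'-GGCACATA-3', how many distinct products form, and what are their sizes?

Two products: 84 bp, 38 bp

The forward primer AATGTGCC matches the top strand at positions 84–91, 130–137.
The reverse primer's reverse complement is TATGTGCC, matching at positions 160–167.
Each forward site pairs with the reverse site to give a product ending at position 167: sizes 84, 38 bp.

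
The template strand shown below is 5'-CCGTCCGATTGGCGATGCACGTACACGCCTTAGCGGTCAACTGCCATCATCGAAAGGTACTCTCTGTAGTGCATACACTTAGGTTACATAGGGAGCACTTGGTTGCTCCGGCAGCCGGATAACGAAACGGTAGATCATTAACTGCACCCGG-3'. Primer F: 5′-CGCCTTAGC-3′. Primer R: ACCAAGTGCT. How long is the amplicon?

Forward primer CGCCTTAGC is found on the top strand at positions 26–34.
Reverse complement of the reverse primer: AGCACTTGGT. This occurs on the top strand at positions 94–103.
The product runs from position 26 to position 103, so its length is 103 − 26 + 1 = 78 bp.

78 bp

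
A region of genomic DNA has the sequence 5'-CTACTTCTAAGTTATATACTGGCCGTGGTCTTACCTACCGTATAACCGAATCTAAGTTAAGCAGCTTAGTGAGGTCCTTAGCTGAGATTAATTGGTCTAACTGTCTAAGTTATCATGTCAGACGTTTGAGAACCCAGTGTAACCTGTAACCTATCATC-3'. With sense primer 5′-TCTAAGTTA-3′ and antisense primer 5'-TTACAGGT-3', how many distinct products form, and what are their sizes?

The forward primer TCTAAGTTA matches the top strand at positions 6–14, 51–59, 104–112.
The reverse primer's reverse complement is ACCTGTAA, matching at positions 142–149.
Each forward site pairs with the reverse site to give a product ending at position 149: sizes 144, 99, 46 bp.

Three products: 144 bp, 99 bp, 46 bp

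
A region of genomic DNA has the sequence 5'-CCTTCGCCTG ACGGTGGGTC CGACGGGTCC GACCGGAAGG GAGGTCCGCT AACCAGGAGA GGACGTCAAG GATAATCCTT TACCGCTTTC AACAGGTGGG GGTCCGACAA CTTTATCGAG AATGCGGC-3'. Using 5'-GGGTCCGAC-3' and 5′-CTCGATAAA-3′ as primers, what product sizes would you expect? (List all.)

105 bp, 96 bp, 21 bp

The forward primer GGGTCCGAC matches the top strand at positions 16–24, 25–33, 100–108.
The reverse primer's reverse complement is TTTATCGAG, matching at positions 112–120.
Each forward site pairs with the reverse site to give a product ending at position 120: sizes 105, 96, 21 bp.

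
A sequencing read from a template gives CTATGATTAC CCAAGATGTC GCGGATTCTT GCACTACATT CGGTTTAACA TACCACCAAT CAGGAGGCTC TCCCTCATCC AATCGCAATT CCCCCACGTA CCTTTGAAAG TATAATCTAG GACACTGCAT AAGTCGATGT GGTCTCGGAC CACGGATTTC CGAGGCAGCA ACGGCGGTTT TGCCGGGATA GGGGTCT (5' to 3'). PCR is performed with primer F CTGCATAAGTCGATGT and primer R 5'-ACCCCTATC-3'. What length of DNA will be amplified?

Forward primer CTGCATAAGTCGATGT is found on the top strand at positions 125–140.
Taking the reverse complement of ACCCCTATC gives GATAGGGGT, found at positions 187–195 on the template; the primer anneals here to the top strand with its 3' end pointing upstream.
Amplicon spans positions 125–195: 71 bp.

71 bp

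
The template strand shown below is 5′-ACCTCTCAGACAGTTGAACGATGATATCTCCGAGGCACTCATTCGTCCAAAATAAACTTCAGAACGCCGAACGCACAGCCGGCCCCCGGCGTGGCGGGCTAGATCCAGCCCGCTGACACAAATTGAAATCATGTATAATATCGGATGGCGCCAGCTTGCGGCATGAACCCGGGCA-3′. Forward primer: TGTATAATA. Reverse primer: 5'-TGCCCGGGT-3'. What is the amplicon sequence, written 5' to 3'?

The forward primer matches the template at positions 132–140.
Reverse complement of the reverse primer: ACCCGGGCA. This occurs on the top strand at positions 167–175.
The product is the template from position 132 through 175 (44 bp).

5'-TGTATAATATCGGATGGCGCCAGCTTGCGGCATGAACCCGGGCA-3'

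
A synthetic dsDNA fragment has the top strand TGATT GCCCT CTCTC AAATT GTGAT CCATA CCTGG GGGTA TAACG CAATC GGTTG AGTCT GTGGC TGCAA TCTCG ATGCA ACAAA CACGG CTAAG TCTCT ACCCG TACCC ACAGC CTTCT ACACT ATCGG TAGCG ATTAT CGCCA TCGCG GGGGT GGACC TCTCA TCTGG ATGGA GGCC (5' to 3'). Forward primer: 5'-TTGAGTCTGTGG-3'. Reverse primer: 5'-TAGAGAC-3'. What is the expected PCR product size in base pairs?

The forward primer matches the template at positions 53–64.
Reverse complement of the reverse primer: GTCTCTA. This occurs on the top strand at positions 95–101.
The product runs from position 53 to position 101, so its length is 101 − 53 + 1 = 49 bp.

49 bp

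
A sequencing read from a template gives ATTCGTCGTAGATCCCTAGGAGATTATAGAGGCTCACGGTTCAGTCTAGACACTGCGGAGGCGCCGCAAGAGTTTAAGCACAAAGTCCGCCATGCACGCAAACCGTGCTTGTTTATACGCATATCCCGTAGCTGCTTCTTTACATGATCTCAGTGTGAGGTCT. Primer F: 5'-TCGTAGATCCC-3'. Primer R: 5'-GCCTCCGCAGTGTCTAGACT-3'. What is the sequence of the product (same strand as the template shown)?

5'-TCGTAGATCCCTAGGAGATTATAGAGGCTCACGGTTCAGTCTAGACACTGCGGAGGC-3'

Forward primer TCGTAGATCCC is found on the top strand at positions 6–16.
Reverse complement of the reverse primer: AGTCTAGACACTGCGGAGGC. This occurs on the top strand at positions 43–62.
The product is the template from position 6 through 62 (57 bp).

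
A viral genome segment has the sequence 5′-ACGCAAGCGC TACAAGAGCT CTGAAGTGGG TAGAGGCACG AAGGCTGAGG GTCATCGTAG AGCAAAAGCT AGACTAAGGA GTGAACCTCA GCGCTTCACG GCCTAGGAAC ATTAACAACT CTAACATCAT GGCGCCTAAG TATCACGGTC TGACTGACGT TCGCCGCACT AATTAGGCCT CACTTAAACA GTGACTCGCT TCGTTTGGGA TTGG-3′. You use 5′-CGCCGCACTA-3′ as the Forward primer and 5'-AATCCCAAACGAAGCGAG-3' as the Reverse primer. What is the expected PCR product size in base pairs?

51 bp

Forward primer CGCCGCACTA is found on the top strand at positions 162–171.
The reverse primer's reverse complement is CTCGCTTCGTTTGGGATT, which matches the template at positions 195–212.
Amplicon spans positions 162–212: 51 bp.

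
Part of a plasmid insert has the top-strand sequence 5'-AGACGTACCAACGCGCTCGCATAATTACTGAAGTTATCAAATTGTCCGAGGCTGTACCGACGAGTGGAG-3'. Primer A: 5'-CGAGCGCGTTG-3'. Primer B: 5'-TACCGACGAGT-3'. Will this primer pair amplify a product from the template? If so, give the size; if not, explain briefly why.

Primer A (CGAGCGCGTTG) has reverse complement CAACGCGCTCG, which matches the top strand at positions 9–19; primer A anneals to the top strand there with its 3' end pointing upstream toward position 9.
Primer B (TACCGACGAGT) matches the top strand directly at positions 55–65; it anneals to the bottom strand with its 3' end pointing downstream toward position 65.
The 3' ends diverge (primer A extends toward position 1, primer B toward position 69), so the primers never converge on a shared product.

No product — the primers' 3' ends point away from each other.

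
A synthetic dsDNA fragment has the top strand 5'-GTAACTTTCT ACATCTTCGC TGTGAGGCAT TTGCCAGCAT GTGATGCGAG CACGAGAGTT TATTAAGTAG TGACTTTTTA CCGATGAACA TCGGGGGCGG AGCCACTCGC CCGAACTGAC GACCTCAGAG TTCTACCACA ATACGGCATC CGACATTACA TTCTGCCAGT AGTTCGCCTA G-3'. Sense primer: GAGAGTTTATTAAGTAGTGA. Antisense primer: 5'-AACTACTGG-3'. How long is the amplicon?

Scanning the template, GAGAGTTTATTAAGTAGTGA occurs at positions 54–73; this primer anneals to the bottom strand there with its 3' end pointing downstream.
The reverse primer's reverse complement is CCAGTAGTT, which matches the template at positions 166–174.
Amplicon spans positions 54–174: 121 bp.

121 bp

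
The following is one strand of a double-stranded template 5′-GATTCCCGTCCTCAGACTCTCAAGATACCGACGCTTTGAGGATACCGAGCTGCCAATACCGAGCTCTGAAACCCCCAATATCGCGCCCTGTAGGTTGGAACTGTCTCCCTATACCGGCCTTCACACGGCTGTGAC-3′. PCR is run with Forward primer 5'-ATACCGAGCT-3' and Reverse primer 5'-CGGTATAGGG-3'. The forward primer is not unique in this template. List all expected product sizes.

The forward primer ATACCGAGCT matches the top strand at positions 42–51, 56–65.
The reverse primer's reverse complement is CCCTATACCG, matching at positions 107–116.
Each forward site pairs with the reverse site to give a product ending at position 116: sizes 75, 61 bp.

75 bp, 61 bp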